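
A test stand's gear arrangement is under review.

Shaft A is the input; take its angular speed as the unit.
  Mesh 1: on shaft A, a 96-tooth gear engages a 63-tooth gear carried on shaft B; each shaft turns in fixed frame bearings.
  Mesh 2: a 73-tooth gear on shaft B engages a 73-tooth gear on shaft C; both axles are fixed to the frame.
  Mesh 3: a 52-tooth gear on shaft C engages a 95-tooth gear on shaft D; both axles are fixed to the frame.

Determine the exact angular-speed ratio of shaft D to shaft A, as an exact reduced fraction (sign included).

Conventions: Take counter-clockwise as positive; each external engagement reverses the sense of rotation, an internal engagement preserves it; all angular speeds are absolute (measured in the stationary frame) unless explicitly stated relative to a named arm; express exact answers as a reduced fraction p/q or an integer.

class = fixed-axis compound train [3 meshes; 3 ratios multiply, 3 sense flips]
mesh 1 [96T→63T]: running ratio 32/21, sense −
mesh 2 [73T→73T]: running ratio 32/21, sense +
mesh 3 [52T→95T]: running ratio 1664/1995, sense −
ω_out/ω_in = -1664/1995

-1664/1995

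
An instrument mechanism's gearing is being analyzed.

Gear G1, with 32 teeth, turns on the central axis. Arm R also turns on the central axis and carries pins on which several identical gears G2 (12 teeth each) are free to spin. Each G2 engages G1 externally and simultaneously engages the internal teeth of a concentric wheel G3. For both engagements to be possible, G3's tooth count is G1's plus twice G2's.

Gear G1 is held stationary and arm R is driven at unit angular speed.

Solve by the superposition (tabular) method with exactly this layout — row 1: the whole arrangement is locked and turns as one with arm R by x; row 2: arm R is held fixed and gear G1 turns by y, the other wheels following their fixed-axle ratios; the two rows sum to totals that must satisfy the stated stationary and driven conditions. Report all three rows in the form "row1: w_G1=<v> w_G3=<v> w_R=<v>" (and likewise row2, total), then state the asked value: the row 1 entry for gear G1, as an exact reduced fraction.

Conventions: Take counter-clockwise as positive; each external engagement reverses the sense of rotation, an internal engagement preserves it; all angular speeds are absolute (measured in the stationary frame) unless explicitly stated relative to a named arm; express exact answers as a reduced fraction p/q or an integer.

row1: w_G1=1 w_G3=1 w_R=1
row2: w_G1=-1 w_G3=4/7 w_R=0
total: w_G1=0 w_G3=11/7 w_R=1
asked value: 1

recognized (axles ride arm R): planetary set, 32/12/56 teeth
row 1: whole set turns with the arm by x
superposition row 2 [arm held]: sun y, ring −(32/56)·y, arm 0
boundary: total ω_sun = x + y = 0 and total ω_arm = x = 1  ⇒  y = -1, x = 1
row 2 ring = −(32/56)·(-1) = 4/7
totals (row 1 + row 2): sun 1 + (-1) = 0, ring 1 + 4/7 = 11/7, arm 1 + 0 = 1
asked cell (row1, sun) = 1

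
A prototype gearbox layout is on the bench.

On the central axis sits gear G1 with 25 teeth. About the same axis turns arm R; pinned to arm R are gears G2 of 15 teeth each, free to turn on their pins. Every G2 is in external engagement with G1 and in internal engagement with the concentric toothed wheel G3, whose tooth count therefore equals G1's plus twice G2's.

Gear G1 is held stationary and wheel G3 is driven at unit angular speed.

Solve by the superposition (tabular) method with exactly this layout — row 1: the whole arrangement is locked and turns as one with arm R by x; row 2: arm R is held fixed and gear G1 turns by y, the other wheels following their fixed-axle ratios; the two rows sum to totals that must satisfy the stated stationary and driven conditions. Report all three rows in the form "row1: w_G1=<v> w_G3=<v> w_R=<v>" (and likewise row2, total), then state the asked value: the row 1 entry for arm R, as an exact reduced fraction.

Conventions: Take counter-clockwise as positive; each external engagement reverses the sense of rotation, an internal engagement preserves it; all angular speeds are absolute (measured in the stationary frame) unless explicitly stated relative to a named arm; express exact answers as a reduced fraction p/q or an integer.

recognized (axles ride arm R): planetary set, 25/15/55 teeth
superposition row 1 [locked train]: every member turns x
row 2 (arm held, sun turns y): ω_ring = −(25/55)·y, ω_arm = 0
boundary: total ω_sun = x + y = 0 and total ω_ring = x − (25/55)·y = 1  ⇒  y = -11/16, x = 11/16
row 2 ring = −(25/55)·(-11/16) = 5/16
totals (row 1 + row 2): sun 11/16 + (-11/16) = 0, ring 11/16 + 5/16 = 1, arm 11/16 + 0 = 11/16
asked cell (row1, arm) = 11/16

row1: w_G1=11/16 w_G3=11/16 w_R=11/16
row2: w_G1=-11/16 w_G3=5/16 w_R=0
total: w_G1=0 w_G3=1 w_R=11/16
asked value: 11/16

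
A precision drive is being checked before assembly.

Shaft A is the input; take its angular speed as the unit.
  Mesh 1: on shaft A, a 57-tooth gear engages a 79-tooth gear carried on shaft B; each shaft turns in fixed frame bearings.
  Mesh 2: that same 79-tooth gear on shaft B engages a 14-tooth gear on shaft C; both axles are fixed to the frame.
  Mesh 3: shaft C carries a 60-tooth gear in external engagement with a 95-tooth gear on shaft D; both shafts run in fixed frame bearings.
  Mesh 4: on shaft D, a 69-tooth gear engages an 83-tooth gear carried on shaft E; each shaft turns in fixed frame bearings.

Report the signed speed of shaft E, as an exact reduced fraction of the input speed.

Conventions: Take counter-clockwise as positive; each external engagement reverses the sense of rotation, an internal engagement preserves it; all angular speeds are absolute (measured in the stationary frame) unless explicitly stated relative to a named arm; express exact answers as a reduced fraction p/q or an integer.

1242/581

4-mesh fixed-axis compound train (all bearings frame-fixed)
mesh 1 [57T→79T]: |ω|/ω_in = 1×57/79 = 57/79, sense flips to −
mesh 2 [79T→14T]: |ω|/ω_in = (57/79)×79/14 = 57/14, sense flips to +
mesh 3 [60T→95T]: |ω|/ω_in = (57/14)×60/95 = 18/7, sense flips to −
mesh 4 [69T→83T]: |ω|/ω_in = (18/7)×69/83 = 1242/581, sense flips to +
signed output speed (× input speed) = 1242/581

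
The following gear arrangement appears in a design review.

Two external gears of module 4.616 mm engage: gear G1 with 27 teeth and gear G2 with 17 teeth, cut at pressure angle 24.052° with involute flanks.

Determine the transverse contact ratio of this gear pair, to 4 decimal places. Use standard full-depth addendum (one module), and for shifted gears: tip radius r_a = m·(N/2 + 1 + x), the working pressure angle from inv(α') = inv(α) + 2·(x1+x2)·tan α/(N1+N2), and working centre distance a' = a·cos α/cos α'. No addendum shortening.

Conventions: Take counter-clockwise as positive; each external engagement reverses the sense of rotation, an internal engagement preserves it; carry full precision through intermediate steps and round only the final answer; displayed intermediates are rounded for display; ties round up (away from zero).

single-mesh involute tooth geometry (27T engaging 17T at module 4.616)
base radii: r_b1 = 56.905472, r_b2 = 35.829371
tip radii: r_a1 = 66.932000, r_a2 = 43.852000
no profile shift: α' = α, a' = a
action lengths: √(r_a1²−r_b1²) = 35.237195, √(r_a2²−r_b2²) = 25.283474
base pitch p_b = π·m·cos α = 13.242505
CR = (35.237195 + 25.283474 − 101.552000·sin 24.05200°)/13.242505 = 1.444709
contact ratio ≈ 1.4447

1.4447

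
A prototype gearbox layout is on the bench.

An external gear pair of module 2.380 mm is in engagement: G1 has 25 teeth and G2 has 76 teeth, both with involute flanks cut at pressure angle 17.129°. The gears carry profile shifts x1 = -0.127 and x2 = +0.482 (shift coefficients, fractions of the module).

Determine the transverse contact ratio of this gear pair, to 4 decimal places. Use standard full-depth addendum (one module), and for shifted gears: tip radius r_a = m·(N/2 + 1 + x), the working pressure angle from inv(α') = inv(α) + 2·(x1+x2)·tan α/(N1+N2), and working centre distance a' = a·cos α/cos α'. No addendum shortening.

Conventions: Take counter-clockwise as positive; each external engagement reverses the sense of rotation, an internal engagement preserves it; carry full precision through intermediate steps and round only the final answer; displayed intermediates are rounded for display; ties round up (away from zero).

recognized (one external pair, fixed centres): single-mesh tooth geometry, m = 2.380, N1 = 25, N2 = 76
base radii: r_b1 = 28.430411, r_b2 = 86.428449
tip radii: r_a1 = 31.827740, r_a2 = 93.967160
inv(α') = inv(17.129°) + 2·(-0.127+0.482)·tan α/(25+76) = 0.01140337  ⇒  α' = 18.34193°
a' = a·cos α / cos α' = 120.1900·cos 17.129°/cos 18.34193° = 121.006547
action lengths: √(r_a1²−r_b1²) = 14.307927, √(r_a2²−r_b2²) = 36.877504
base pitch p_b = π·m·cos α = 7.145342
CR = (14.307927 + 36.877504 − 121.006547·sin 18.34193°)/7.145342 = 1.834232
contact ratio ≈ 1.8342

1.8342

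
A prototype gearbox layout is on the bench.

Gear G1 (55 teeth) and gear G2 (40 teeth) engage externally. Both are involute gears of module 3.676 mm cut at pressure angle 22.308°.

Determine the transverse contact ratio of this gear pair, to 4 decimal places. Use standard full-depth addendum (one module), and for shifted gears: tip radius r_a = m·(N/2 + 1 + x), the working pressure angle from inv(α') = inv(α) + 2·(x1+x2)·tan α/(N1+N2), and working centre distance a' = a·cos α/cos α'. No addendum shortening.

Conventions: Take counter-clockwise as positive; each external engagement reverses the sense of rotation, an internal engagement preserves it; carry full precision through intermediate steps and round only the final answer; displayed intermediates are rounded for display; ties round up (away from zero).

1.6326

single-mesh involute tooth geometry (55T engaging 40T at module 3.676)
base radii: r_b1 = 93.524094, r_b2 = 68.017523
tip radii: r_a1 = 104.766000, r_a2 = 77.196000
no profile shift: α' = α, a' = a
action lengths: √(r_a1²−r_b1²) = 47.213967, √(r_a2²−r_b2²) = 36.508068
base pitch p_b = π·m·cos α = 10.684167
CR = (47.213967 + 36.508068 − 174.610000·sin 22.30800°)/10.684167 = 1.632569
contact ratio ≈ 1.6326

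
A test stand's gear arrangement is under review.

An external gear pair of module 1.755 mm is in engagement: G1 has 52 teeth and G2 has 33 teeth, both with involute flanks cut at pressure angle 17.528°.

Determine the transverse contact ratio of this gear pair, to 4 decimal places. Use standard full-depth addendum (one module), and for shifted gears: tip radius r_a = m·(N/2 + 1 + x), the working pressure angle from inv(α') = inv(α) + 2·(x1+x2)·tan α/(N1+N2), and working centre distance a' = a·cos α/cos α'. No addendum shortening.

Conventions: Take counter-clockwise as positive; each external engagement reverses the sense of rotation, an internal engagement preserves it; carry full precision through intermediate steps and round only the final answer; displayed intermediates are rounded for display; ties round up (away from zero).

1.8537

single-mesh involute tooth geometry (52T engaging 33T at module 1.755)
base radii: r_b1 = 43.511394, r_b2 = 27.613000
tip radii: r_a1 = 47.385000, r_a2 = 30.712500
no profile shift: α' = α, a' = a
action lengths: √(r_a1²−r_b1²) = 18.764243, √(r_a2²−r_b2²) = 13.445441
base pitch p_b = π·m·cos α = 5.257503
CR = (18.764243 + 13.445441 − 74.587500·sin 17.52800°)/5.257503 = 1.853738
contact ratio ≈ 1.8537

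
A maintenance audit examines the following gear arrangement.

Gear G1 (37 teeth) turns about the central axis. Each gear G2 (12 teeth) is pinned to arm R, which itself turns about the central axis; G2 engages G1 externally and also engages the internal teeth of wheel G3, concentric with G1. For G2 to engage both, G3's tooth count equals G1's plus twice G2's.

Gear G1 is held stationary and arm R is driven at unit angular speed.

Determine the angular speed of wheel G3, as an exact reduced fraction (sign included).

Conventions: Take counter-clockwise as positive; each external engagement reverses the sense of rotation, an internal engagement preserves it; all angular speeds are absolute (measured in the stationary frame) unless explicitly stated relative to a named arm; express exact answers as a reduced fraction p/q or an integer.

98/61

topology: planetary set — G1 37T / G2 12T / G3 61T, arm = carrier (Willis)
ring teeth: 37 + 2·12 = 61
37(ω_sun−ω_arm) = −61(ω_ring−ω_arm),  ω_sun = 0, ω_arm = 1
ω_ring = 1 − (37/61)(0−1) = 98/61
exact speed ratio = 98/61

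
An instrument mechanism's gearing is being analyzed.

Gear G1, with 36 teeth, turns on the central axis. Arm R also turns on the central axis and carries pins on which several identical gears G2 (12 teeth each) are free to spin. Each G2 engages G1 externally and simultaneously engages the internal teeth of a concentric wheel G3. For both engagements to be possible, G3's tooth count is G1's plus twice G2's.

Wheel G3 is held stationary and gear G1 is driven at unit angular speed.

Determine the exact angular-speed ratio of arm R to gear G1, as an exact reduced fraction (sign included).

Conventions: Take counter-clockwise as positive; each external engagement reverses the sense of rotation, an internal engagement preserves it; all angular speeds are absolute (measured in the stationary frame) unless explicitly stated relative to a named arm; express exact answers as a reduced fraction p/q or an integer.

3/8

planetary set (36T centre, 12T on arm, 60T internal) — Willis relation
ring teeth: 36 + 2·12 = 60
36(ω_sun−ω_arm) = −60(ω_ring−ω_arm),  ω_ring = 0, ω_sun = 1
36(1−ω_arm) = −60(0−ω_arm)  ⇒  96·ω_arm = 36  ⇒  ω_arm = 3/8
ω_out/ω_in = 3/8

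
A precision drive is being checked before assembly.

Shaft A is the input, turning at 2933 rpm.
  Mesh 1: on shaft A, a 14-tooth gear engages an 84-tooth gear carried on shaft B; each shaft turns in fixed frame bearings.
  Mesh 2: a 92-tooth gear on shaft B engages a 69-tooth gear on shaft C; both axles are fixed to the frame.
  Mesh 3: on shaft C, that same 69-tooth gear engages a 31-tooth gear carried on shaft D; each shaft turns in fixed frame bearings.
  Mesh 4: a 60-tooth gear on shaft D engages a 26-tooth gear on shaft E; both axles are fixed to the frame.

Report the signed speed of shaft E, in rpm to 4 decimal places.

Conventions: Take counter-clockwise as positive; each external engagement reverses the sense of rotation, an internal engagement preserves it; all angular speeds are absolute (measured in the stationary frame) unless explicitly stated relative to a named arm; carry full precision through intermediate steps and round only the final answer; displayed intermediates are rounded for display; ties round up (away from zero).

4-mesh fixed-axis compound train (all bearings frame-fixed)
mesh 1 [14T→84T]: ω = 2933.0000×14/84 = 488.8333 rpm, sense flips to −
mesh 2 [92T→69T]: ω = 488.8333×92/69 = 651.7778 rpm, sense flips to +
mesh 3 [69T→31T]: ω = 651.7778×69/31 = 1450.7312 rpm, sense flips to −
mesh 4 [60T→26T]: ω = 1450.7312×60/26 = 3347.8412 rpm, sense flips to +
signed output speed = +3347.8412 rpm

+3347.8412 rpm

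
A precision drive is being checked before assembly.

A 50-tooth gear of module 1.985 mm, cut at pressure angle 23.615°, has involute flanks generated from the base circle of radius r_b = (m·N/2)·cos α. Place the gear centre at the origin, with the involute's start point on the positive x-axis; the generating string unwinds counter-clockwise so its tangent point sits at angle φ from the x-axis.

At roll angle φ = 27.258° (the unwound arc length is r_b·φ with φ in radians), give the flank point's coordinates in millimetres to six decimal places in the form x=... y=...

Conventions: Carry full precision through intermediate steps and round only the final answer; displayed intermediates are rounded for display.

class = single-mesh tooth geometry [base-circle involute, m = 1.985, 50T]
pitch radius r_p = m·N/2 = 1.985·50/2 = 49.625000
base radius r_b = r_p·cos α = 49.625000·cos 23.615° = 45.469298
roll angle φ = 27.258° = 0.47574185 rad
x = r_b·(cos φ + φ·sin φ) = 50.327330
y = r_b·(sin φ − φ·cos φ) = 1.595327

x=50.327330 y=1.595327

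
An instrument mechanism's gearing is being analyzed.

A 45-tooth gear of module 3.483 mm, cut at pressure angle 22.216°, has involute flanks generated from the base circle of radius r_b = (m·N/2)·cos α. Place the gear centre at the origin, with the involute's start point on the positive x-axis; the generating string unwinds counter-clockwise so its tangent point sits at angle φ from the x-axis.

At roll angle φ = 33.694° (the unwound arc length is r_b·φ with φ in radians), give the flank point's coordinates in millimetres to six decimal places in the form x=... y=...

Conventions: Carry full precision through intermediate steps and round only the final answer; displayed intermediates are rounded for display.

x=84.030842 y=4.750193

single-mesh involute tooth geometry (45T wheel at module 3.483)
pitch radius r_p = m·N/2 = 3.483·45/2 = 78.367500
base radius r_b = r_p·cos α = 78.367500·cos 22.216° = 72.549891
roll angle φ = 33.694° = 0.58807124 rad
x = r_b·(cos φ + φ·sin φ) = 84.030842
y = r_b·(sin φ − φ·cos φ) = 4.750193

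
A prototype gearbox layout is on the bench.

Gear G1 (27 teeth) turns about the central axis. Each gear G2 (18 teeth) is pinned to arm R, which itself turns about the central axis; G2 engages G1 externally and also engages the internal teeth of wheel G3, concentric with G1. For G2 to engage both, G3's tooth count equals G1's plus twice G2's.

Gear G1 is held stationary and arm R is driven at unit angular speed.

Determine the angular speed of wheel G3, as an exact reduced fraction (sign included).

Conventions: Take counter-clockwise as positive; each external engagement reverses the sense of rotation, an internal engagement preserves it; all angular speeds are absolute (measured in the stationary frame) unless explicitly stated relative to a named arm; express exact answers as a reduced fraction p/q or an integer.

10/7

planetary set (27T centre, 18T on arm, 63T internal) — Willis relation
ring teeth: 27 + 2·18 = 63
27(ω_sun−ω_arm) = −63(ω_ring−ω_arm),  ω_sun = 0, ω_arm = 1
ω_ring = 1 − (27/63)(0−1) = 10/7
exact speed ratio = 10/7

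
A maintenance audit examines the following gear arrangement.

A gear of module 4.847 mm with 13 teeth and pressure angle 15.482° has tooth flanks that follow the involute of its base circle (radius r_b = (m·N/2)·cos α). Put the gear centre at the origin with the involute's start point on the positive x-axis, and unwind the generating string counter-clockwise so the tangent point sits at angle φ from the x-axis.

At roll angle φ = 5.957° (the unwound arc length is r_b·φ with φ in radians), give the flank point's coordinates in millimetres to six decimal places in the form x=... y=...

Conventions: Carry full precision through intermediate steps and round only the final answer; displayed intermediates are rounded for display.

class = single-mesh tooth geometry [base-circle involute, m = 4.847, 13T]
pitch radius r_p = m·N/2 = 4.847·13/2 = 31.505500
base radius r_b = r_p·cos α = 31.505500·cos 15.482° = 30.362303
roll angle φ = 5.957° = 0.10396926 rad
x = r_b·(cos φ + φ·sin φ) = 30.525962
y = r_b·(sin φ − φ·cos φ) = 0.011362

x=30.525962 y=0.011362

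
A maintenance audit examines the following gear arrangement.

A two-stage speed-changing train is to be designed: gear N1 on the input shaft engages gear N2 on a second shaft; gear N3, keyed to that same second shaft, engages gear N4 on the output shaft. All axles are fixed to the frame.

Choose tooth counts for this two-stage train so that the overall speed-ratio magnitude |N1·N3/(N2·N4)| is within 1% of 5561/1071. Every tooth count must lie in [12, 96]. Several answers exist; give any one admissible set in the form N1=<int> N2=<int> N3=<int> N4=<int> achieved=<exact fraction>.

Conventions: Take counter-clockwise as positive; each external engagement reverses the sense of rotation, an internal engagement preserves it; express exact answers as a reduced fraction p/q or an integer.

N1=67 N2=17 N3=83 N4=63 achieved=5561/1071

class = fixed-axis compound train [2-stage, 5561/1071 wanted]
target = 5561/1071 in lowest terms: an exact hit needs N1·N3 = k·5561 and N2·N4 = k·1071 for one integer k, every count in [12, 96]; additionally prefer no 1:1 stage (N1 ≠ N2, N3 ≠ N4)
k = 1: N1·N3 = 5561 = 67·83, N2·N4 = 1071 = 17·63
achieved = 67·83/(17·63) = 5561/1071; |achieved − target| = 0 ≤ 5561/107100 ✓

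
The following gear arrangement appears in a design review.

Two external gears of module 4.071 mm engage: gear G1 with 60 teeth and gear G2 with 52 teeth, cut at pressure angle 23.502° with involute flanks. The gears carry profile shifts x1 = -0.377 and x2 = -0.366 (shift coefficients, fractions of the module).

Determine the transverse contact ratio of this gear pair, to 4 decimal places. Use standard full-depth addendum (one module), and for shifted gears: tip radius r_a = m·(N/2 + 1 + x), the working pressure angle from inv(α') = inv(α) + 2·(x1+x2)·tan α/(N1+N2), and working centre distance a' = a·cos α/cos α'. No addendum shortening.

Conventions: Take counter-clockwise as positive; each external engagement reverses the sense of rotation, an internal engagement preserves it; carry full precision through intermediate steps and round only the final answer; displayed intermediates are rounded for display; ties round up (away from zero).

1.7358

topology: single-mesh involute geometry — m = 4.071, 60T/52T pair
base radii: r_b1 = 111.998847, r_b2 = 97.065667
tip radii: r_a1 = 124.666233, r_a2 = 108.427014
inv(α') = inv(23.502°) + 2·(-0.377-0.366)·tan α/(60+52) = 0.01889702  ⇒  α' = 21.58542°
a' = a·cos α / cos α' = 227.9760·cos 23.502°/cos 21.58542° = 224.831945
action lengths: √(r_a1²−r_b1²) = 54.753337, √(r_a2²−r_b2²) = 48.318460
base pitch p_b = π·m·cos α = 11.728492
CR = (54.753337 + 48.318460 − 224.831945·sin 21.58542°)/11.728492 = 1.735845
contact ratio ≈ 1.7358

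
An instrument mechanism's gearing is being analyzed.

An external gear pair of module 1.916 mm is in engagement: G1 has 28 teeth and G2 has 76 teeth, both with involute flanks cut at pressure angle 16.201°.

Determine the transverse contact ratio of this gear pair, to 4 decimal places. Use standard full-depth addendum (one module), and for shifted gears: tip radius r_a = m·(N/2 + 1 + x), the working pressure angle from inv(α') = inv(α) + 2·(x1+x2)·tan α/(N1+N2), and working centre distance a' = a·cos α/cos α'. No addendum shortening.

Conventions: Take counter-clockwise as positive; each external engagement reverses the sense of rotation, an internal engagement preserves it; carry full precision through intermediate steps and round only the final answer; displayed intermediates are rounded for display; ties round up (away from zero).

single-mesh involute tooth geometry (28T engaging 76T at module 1.916)
base radii: r_b1 = 25.758787, r_b2 = 69.916708
tip radii: r_a1 = 28.740000, r_a2 = 74.724000
no profile shift: α' = α, a' = a
action lengths: √(r_a1²−r_b1²) = 12.746469, √(r_a2²−r_b2²) = 26.369113
base pitch p_b = π·m·cos α = 5.780258
CR = (12.746469 + 26.369113 − 99.632000·sin 16.20100°)/5.780258 = 1.957952
contact ratio ≈ 1.9580

1.9580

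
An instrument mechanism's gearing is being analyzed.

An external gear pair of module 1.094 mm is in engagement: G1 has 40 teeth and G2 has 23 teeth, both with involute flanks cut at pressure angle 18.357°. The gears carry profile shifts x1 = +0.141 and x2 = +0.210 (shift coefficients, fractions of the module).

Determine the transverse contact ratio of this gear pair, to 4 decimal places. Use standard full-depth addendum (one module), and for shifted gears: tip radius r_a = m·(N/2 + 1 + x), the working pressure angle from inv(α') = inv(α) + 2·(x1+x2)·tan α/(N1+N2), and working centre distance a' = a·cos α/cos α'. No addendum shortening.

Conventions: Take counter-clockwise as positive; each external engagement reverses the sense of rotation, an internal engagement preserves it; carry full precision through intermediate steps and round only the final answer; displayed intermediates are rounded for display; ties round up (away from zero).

class = single-mesh tooth geometry [involute pair 40T × 23T, m = 1.094]
base radii: r_b1 = 20.766584, r_b2 = 11.940786
tip radii: r_a1 = 23.128254, r_a2 = 13.904740
inv(α') = inv(18.357°) + 2·(+0.141+0.210)·tan α/(40+23) = 0.01512975  ⇒  α' = 20.09696°
a' = a·cos α / cos α' = 34.4610·cos 18.357°/cos 20.09696° = 34.827958
action lengths: √(r_a1²−r_b1²) = 10.181606, √(r_a2²−r_b2²) = 7.124565
base pitch p_b = π·m·cos α = 3.262007
CR = (10.181606 + 7.124565 − 34.827958·sin 20.09696°)/3.262007 = 1.636704
contact ratio ≈ 1.6367

1.6367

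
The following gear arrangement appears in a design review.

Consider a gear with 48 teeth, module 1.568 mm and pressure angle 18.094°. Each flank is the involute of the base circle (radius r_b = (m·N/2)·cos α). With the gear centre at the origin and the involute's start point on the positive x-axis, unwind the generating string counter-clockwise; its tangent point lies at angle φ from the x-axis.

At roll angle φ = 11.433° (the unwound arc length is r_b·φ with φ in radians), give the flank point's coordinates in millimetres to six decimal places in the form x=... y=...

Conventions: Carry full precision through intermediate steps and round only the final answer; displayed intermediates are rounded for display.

x=36.476117 y=0.094361

recognized (one wheel, involute flank): single-mesh tooth geometry, m = 1.568, N = 48
pitch radius r_p = m·N/2 = 1.568·48/2 = 37.632000
base radius r_b = r_p·cos α = 37.632000·cos 18.094° = 35.771032
roll angle φ = 11.433° = 0.19954349 rad
x = r_b·(cos φ + φ·sin φ) = 36.476117
y = r_b·(sin φ − φ·cos φ) = 0.094361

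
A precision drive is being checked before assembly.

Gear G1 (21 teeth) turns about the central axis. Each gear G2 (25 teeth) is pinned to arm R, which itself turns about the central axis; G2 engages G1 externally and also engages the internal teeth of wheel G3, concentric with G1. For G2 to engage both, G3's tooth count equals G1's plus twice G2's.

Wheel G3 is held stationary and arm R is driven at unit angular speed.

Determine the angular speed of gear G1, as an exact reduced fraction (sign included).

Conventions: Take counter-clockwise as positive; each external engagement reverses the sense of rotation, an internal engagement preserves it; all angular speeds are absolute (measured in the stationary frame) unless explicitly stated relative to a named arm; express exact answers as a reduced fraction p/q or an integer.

92/21

topology: planetary set — G1 21T / G2 25T / G3 71T, arm = carrier (Willis)
ring teeth: 21 + 2·25 = 71
21(ω_sun−ω_arm) = −71(ω_ring−ω_arm),  ω_ring = 0, ω_arm = 1
ω_sun = 1 − (71/21)(0−1) = 92/21
exact speed ratio = 92/21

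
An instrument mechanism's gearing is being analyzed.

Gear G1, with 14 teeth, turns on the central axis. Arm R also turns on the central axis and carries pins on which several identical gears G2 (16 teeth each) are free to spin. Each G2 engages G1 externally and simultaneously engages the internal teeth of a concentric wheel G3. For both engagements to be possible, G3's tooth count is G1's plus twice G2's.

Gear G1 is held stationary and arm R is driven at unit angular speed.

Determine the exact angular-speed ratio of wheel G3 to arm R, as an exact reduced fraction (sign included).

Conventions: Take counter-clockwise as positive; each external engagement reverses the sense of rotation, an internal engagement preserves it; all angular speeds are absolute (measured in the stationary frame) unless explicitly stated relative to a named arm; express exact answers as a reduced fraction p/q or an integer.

class = planetary set [G3 = 14+2·16 = 46; Willis about the carrier]
ring teeth: 14 + 2·16 = 46
14(ω_sun−ω_arm) = −46(ω_ring−ω_arm),  ω_sun = 0, ω_arm = 1
ω_ring = 1 − (14/46)(0−1) = 30/23
ω_out/ω_in = 30/23

30/23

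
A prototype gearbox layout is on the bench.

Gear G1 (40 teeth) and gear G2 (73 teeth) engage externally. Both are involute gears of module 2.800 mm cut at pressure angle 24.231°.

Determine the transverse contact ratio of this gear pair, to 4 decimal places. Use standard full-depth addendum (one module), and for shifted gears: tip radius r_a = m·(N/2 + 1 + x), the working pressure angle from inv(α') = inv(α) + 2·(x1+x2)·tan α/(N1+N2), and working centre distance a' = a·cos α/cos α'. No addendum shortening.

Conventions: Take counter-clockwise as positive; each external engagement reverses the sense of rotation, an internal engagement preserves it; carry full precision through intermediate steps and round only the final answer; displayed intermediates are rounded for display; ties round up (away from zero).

recognized (one external pair, fixed centres): single-mesh tooth geometry, m = 2.800, N1 = 40, N2 = 73
base radii: r_b1 = 51.066299, r_b2 = 93.195995
tip radii: r_a1 = 58.800000, r_a2 = 105.000000
no profile shift: α' = α, a' = a
action lengths: √(r_a1²−r_b1²) = 29.149153, √(r_a2²−r_b2²) = 48.368445
base pitch p_b = π·m·cos α = 8.021475
CR = (29.149153 + 48.368445 − 158.200000·sin 24.23100°)/8.021475 = 1.569501
contact ratio ≈ 1.5695

1.5695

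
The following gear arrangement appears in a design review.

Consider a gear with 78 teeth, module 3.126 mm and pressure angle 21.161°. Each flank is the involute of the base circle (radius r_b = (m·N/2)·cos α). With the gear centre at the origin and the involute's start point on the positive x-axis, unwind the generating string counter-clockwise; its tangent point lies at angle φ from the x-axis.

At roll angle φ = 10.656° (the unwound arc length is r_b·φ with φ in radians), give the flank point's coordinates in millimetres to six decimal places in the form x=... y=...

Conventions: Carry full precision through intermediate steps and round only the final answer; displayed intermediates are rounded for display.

x=115.642628 y=0.242955

single-mesh involute tooth geometry (78T wheel at module 3.126)
pitch radius r_p = m·N/2 = 3.126·78/2 = 121.914000
base radius r_b = r_p·cos α = 121.914000·cos 21.161° = 113.693307
roll angle φ = 10.656° = 0.18598229 rad
x = r_b·(cos φ + φ·sin φ) = 115.642628
y = r_b·(sin φ − φ·cos φ) = 0.242955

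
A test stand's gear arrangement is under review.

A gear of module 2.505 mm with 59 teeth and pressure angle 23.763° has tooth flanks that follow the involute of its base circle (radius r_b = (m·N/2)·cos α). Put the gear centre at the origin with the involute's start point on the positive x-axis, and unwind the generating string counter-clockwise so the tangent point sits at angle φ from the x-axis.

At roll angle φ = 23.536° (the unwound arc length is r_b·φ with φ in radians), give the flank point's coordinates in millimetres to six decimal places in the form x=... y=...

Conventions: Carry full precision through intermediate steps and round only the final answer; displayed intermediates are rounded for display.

recognized (one wheel, involute flank): single-mesh tooth geometry, m = 2.505, N = 59
pitch radius r_p = m·N/2 = 2.505·59/2 = 73.897500
base radius r_b = r_p·cos α = 73.897500·cos 23.763° = 67.632476
roll angle φ = 23.536° = 0.41078069 rad
x = r_b·(cos φ + φ·sin φ) = 73.100185
y = r_b·(sin φ − φ·cos φ) = 1.536449

x=73.100185 y=1.536449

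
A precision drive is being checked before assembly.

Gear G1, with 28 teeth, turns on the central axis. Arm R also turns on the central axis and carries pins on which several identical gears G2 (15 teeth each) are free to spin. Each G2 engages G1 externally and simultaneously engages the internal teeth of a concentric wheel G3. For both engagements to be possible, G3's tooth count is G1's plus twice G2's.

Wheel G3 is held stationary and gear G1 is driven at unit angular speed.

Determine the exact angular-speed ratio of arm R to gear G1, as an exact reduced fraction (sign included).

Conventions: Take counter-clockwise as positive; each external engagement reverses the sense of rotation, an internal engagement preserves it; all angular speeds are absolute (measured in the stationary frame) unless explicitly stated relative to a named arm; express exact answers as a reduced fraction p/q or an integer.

recognized (axles ride arm R): planetary set, 28/15/58 teeth
ring teeth: 28 + 2·15 = 58
28(ω_sun−ω_arm) = −58(ω_ring−ω_arm),  ω_ring = 0, ω_sun = 1
28(1−ω_arm) = −58(0−ω_arm)  ⇒  86·ω_arm = 28  ⇒  ω_arm = 14/43
ω_out/ω_in = 14/43

14/43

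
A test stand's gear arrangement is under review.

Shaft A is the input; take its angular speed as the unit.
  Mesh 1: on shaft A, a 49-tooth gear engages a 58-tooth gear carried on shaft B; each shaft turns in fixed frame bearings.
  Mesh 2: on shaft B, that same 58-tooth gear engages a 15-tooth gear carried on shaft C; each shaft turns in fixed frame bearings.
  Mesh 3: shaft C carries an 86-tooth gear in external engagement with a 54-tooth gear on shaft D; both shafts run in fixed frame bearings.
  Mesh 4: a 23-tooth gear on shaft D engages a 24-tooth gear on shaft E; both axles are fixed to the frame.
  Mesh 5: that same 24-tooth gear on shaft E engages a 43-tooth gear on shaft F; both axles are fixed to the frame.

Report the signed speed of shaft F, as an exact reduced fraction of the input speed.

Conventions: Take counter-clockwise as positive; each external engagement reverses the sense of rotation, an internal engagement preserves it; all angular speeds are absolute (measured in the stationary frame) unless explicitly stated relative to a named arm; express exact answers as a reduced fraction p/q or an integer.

5-mesh fixed-axis compound train (all bearings frame-fixed)
mesh 1 [49T→58T]: |ω|/ω_in = 1×49/58 = 49/58, sense flips to −
mesh 2 [58T→15T]: |ω|/ω_in = (49/58)×58/15 = 49/15, sense flips to +
mesh 3 [86T→54T]: |ω|/ω_in = (49/15)×86/54 = 2107/405, sense flips to −
mesh 4 [23T→24T]: |ω|/ω_in = (2107/405)×23/24 = 48461/9720, sense flips to +
mesh 5 [24T→43T]: |ω|/ω_in = (48461/9720)×24/43 = 1127/405, sense flips to −
signed output speed (× input speed) = -1127/405

-1127/405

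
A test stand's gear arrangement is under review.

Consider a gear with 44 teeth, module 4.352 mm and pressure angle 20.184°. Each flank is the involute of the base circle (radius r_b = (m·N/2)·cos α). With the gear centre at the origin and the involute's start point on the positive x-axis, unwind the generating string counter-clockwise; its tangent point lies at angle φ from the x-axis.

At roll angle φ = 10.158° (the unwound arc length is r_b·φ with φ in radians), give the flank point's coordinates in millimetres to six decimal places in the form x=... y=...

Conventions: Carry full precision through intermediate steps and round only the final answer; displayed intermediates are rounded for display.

x=91.265531 y=0.166401

single-mesh involute tooth geometry (44T wheel at module 4.352)
pitch radius r_p = m·N/2 = 4.352·44/2 = 95.744000
base radius r_b = r_p·cos α = 95.744000·cos 20.184° = 89.864305
roll angle φ = 10.158° = 0.17729055 rad
x = r_b·(cos φ + φ·sin φ) = 91.265531
y = r_b·(sin φ − φ·cos φ) = 0.166401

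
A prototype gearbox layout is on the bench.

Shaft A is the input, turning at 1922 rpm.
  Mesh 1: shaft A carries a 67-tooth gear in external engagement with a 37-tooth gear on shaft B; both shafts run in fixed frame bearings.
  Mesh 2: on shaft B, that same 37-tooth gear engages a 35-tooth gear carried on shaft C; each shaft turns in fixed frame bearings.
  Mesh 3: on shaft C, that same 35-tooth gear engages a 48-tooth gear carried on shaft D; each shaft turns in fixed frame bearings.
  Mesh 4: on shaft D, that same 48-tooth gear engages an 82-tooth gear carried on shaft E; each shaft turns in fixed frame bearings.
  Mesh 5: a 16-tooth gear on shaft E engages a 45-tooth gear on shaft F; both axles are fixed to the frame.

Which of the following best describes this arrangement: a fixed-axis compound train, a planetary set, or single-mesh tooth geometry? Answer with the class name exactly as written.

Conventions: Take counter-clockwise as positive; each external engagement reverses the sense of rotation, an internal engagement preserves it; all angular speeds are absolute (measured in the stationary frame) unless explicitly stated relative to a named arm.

5-mesh fixed-axis compound train (all bearings frame-fixed)
classification: fixed-axis compound train

fixed-axis compound train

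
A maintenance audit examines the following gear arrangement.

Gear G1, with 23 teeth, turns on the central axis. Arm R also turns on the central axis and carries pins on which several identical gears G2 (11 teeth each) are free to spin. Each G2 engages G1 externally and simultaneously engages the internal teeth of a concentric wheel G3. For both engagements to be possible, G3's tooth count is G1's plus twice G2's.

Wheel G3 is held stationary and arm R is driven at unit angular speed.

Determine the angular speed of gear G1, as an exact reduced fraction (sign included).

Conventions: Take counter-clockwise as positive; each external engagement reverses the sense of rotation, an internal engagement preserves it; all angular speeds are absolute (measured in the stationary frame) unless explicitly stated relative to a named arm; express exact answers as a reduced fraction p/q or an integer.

68/23

class = planetary set [G3 = 23+2·11 = 45; Willis about the carrier]
ring teeth: 23 + 2·11 = 45
23(ω_sun−ω_arm) = −45(ω_ring−ω_arm),  ω_ring = 0, ω_arm = 1
ω_sun = 1 − (45/23)(0−1) = 68/23
exact speed ratio = 68/23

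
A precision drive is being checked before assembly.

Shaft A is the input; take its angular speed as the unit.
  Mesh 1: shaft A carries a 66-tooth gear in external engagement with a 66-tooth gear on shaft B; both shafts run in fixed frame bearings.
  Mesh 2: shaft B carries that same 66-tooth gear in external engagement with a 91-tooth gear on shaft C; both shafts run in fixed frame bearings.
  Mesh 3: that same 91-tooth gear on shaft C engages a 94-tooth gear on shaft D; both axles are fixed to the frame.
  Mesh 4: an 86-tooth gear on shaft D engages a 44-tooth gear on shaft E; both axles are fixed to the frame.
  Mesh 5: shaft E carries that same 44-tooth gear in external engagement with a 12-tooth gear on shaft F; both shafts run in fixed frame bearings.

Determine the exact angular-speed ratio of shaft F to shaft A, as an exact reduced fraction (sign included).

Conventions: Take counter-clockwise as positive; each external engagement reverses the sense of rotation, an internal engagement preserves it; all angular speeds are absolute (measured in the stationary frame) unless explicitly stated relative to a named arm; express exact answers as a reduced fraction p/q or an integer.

class = fixed-axis compound train [5 meshes; 5 ratios multiply, 5 sense flips]
mesh 1 [66T→66T]: running ratio 1, sense −
mesh 2 [66T→91T]: running ratio 66/91, sense +
mesh 3 [91T→94T]: running ratio 33/47, sense −
mesh 4 [86T→44T]: running ratio 129/94, sense +
mesh 5 [44T→12T]: running ratio 473/94, sense −
ω_out/ω_in = -473/94

-473/94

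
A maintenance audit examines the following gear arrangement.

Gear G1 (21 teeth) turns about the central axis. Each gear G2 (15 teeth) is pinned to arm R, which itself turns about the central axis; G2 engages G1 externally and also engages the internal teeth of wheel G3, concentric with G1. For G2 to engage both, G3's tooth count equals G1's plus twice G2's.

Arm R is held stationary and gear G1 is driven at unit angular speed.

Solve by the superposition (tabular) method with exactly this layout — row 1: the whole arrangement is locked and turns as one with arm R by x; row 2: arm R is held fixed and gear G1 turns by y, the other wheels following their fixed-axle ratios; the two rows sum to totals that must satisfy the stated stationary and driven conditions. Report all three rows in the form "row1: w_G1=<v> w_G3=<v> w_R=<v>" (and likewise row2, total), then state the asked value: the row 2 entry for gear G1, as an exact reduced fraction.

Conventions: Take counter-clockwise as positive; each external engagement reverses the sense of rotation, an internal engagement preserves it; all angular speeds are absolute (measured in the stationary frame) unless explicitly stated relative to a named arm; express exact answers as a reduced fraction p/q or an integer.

row1: w_G1=0 w_G3=0 w_R=0
row2: w_G1=1 w_G3=-7/17 w_R=0
total: w_G1=1 w_G3=-7/17 w_R=0
asked value: 1

class = planetary set [G3 = 21+2·15 = 51; Willis about the carrier]
row 1: whole set turns with the arm by x
row 2: sun turns y, ring = −(21/51)·y, arm 0
boundary: total ω_arm = x = 0 and total ω_sun = x + y = 1  ⇒  y = 1, x = 0
row 2 ring = −(21/51)·1 = -7/17
totals (row 1 + row 2): sun 0 + 1 = 1, ring 0 + (-7/17) = -7/17, arm 0 + 0 = 0
asked cell (row2, sun) = 1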